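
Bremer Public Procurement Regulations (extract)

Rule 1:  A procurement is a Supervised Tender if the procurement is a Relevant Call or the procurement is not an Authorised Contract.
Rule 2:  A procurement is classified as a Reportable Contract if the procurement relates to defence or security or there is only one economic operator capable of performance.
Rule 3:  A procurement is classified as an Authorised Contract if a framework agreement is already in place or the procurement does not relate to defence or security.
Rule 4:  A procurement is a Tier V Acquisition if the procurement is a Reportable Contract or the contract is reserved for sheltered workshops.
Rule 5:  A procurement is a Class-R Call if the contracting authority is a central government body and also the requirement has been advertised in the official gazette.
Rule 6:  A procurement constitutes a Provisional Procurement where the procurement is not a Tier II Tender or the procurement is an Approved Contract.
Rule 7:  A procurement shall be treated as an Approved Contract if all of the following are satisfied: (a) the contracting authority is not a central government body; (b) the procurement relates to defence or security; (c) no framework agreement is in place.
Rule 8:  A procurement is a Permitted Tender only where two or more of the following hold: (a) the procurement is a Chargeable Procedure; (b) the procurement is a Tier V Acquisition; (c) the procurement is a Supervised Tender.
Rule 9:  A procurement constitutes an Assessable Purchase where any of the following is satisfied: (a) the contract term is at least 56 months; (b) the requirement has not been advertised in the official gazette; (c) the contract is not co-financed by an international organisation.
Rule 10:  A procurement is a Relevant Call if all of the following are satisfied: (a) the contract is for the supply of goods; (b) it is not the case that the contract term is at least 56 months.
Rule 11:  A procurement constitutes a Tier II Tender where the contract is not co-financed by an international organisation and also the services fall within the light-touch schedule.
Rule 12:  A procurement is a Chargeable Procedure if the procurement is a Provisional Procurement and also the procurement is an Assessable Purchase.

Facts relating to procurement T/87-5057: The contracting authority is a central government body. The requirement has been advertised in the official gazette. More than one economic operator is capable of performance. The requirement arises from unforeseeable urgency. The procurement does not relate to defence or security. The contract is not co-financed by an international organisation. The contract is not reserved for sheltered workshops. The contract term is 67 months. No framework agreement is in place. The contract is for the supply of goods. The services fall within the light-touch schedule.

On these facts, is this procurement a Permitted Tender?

Under rule 11: the contract is not co-financed by an international organisation? yes; and the services fall within the light-touch schedule? yes. So the procurement is a Tier II Tender.
Under rule 7: the contracting authority is not a central government body? no; and the procurement relates to defence or security? no; and no framework agreement is in place? yes. So the procurement is not an Approved Contract.
Under rule 6: not a Tier II Tender (rule 11)? no; or Approved Contract (rule 7)? no. So the procurement is not a Provisional Procurement.
Under rule 9: contract term: 67 months ≥ 56 months? yes; or the requirement has not been advertised in the official gazette? no; or the contract is not co-financed by an international organisation? yes. So the procurement is an Assessable Purchase.
Under rule 12: Provisional Procurement (rule 6)? no; and Assessable Purchase (rule 9)? yes. So the procurement is not a Chargeable Procedure.
Under rule 2: the procurement relates to defence or security? no; or there is only one economic operator capable of performance? no. So the procurement is not a Reportable Contract.
Under rule 4: Reportable Contract (rule 2)? no; or the contract is reserved for sheltered workshops? no. So the procurement is not a Tier V Acquisition.
Under rule 10: the contract is for the supply of goods? yes; and contract term: 67 months ≥ 56 months? yes, so negated condition no. So the procurement is not a Relevant Call.
Under rule 3: a framework agreement is already in place? no; or the procurement does not relate to defence or security? yes. So the procurement is an Authorised Contract.
Under rule 1: Relevant Call (rule 10)? no; or not an Authorised Contract (rule 3)? no. So the procurement is not a Supervised Tender.
Under rule 8: Chargeable Procedure (rule 12)? no; Tier V Acquisition (rule 4)? no; Supervised Tender (rule 1)? no — 0 of 3 hold (need ≥2) → not satisfied.

No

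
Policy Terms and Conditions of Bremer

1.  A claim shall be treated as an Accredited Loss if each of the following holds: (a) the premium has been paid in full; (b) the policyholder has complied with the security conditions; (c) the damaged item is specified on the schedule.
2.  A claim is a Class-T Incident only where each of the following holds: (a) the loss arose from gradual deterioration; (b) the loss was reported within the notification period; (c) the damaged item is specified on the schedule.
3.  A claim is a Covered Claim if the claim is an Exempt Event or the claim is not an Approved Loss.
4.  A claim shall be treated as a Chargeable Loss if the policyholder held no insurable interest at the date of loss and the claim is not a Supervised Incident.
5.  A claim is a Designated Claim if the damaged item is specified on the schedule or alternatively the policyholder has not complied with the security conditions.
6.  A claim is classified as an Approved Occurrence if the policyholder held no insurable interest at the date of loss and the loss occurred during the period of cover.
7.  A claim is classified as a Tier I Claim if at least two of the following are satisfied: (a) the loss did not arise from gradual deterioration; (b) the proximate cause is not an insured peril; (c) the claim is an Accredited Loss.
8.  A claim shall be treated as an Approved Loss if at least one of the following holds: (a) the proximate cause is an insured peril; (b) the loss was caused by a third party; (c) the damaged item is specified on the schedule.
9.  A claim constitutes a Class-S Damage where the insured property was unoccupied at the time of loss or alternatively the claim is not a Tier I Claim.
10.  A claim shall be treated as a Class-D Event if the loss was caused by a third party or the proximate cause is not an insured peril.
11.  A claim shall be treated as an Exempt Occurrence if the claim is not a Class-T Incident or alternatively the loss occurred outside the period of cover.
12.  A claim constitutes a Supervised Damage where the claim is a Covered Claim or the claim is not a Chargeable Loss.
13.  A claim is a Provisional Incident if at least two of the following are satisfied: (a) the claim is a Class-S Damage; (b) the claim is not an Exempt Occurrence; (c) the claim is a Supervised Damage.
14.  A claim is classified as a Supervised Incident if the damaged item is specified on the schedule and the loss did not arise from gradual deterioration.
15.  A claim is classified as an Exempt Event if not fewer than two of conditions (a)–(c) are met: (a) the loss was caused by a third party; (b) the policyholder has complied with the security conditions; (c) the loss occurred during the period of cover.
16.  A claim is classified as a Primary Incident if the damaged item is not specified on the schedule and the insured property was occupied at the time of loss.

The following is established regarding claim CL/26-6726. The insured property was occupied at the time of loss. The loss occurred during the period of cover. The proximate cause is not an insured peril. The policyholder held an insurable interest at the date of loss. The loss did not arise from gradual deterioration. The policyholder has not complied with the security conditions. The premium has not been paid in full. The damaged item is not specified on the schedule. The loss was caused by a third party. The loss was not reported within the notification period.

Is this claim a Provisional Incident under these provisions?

No

Under paragraph 1: the premium has been paid in full? no; and the policyholder has complied with the security conditions? no; and the damaged item is specified on the schedule? no. So the claim is not an Accredited Loss.
Under paragraph 7: the loss did not arise from gradual deterioration? yes; the proximate cause is not an insured peril? yes; Accredited Loss (paragraph 1)? no — 2 of 3 hold (need ≥2) → satisfied.
Under paragraph 9: the insured property was unoccupied at the time of loss? no; or not a Tier I Claim (paragraph 7)? no. So the claim is not a Class-S Damage.
Under paragraph 2: the loss arose from gradual deterioration? no; and the loss was reported within the notification period? no; and the damaged item is specified on the schedule? no. So the claim is not a Class-T Incident.
Under paragraph 11: not a Class-T Incident (paragraph 2)? yes; or the loss occurred outside the period of cover? no. So the claim is an Exempt Occurrence.
Under paragraph 15: the loss was caused by a third party? yes; the policyholder has complied with the security conditions? no; the loss occurred during the period of cover? yes — 2 of 3 hold (need ≥2) → satisfied.
Under paragraph 8: the proximate cause is an insured peril? no; or the loss was caused by a third party? yes; or the damaged item is specified on the schedule? no. So the claim is an Approved Loss.
Under paragraph 3: Exempt Event (paragraph 15)? yes; or not an Approved Loss (paragraph 8)? no. So the claim is a Covered Claim.
Under paragraph 14: the damaged item is specified on the schedule? no; and the loss did not arise from gradual deterioration? yes. So the claim is not a Supervised Incident.
Under paragraph 4: the policyholder held no insurable interest at the date of loss? no; and not a Supervised Incident (paragraph 14)? yes. So the claim is not a Chargeable Loss.
Under paragraph 12: Covered Claim (paragraph 3)? yes; or not a Chargeable Loss (paragraph 4)? yes. So the claim is a Supervised Damage.
Under paragraph 13: Class-S Damage (paragraph 9)? no; not an Exempt Occurrence (paragraph 11)? no; Supervised Damage (paragraph 12)? yes — 1 of 3 hold (need ≥2) → not satisfied.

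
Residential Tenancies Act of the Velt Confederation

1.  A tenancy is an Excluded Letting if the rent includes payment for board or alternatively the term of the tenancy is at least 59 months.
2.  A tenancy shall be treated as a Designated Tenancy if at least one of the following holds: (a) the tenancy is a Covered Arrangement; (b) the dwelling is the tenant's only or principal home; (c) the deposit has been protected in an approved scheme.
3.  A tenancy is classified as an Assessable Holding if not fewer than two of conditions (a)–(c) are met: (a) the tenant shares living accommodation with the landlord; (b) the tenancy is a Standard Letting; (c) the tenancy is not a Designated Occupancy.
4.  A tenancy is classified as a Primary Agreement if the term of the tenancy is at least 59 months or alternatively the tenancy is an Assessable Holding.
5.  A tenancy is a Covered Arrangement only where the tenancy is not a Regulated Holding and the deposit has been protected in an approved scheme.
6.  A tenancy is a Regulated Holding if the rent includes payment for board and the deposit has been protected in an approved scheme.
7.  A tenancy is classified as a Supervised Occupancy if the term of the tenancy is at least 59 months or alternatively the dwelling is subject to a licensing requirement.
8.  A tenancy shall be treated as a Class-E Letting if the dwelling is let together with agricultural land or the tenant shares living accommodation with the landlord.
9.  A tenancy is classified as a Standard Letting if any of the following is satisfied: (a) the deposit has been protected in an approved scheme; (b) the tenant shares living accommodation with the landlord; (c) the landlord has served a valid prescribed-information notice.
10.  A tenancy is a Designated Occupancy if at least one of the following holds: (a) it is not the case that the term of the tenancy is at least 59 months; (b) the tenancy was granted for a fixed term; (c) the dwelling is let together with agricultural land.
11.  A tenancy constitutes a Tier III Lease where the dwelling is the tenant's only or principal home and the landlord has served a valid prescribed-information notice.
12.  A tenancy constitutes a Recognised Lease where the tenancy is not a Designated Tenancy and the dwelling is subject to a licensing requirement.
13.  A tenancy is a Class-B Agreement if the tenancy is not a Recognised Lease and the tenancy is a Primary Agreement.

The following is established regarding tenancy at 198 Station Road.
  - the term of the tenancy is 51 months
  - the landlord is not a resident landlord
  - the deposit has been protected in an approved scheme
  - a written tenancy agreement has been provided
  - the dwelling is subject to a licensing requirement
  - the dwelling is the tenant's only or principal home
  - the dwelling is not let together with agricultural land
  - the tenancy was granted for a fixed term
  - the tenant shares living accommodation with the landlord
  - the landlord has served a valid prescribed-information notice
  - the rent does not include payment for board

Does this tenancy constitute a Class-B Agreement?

paragraph 6 — Regulated Holding: [the rent includes payment for board? no] AND [the deposit has been protected in an approved scheme? yes] → not satisfied.
paragraph 5 — Covered Arrangement: [not a Regulated Holding (paragraph 6)? yes] AND [the deposit has been protected in an approved scheme? yes] → satisfied.
paragraph 2 — Designated Tenancy: [Covered Arrangement (paragraph 5)? yes] OR [the dwelling is the tenant's only or principal home? yes] OR [the deposit has been protected in an approved scheme? yes] → satisfied.
paragraph 12 — Recognised Lease: [not a Designated Tenancy (paragraph 2)? no] AND [the dwelling is subject to a licensing requirement? yes] → not satisfied.
paragraph 9 — Standard Letting: [the deposit has been protected in an approved scheme? yes] OR [the tenant shares living accommodation with the landlord? yes] OR [the landlord has served a valid prescribed-information notice? yes] → satisfied.
paragraph 10 — Designated Occupancy: [term of the tenancy: 51 months ≥ 59 months? no, so negated condition yes] OR [the tenancy was granted for a fixed term? yes] OR [the dwelling is let together with agricultural land? no] → satisfied.
paragraph 3 — Assessable Holding: the tenant shares living accommodation with the landlord? yes; Standard Letting (paragraph 9)? yes; not a Designated Occupancy (paragraph 10)? no — 2 of 3 hold (need ≥2) → satisfied.
paragraph 4 — Primary Agreement: [term of the tenancy: 51 months ≥ 59 months? no] OR [Assessable Holding (paragraph 3)? yes] → satisfied.
paragraph 13 — Class-B Agreement: [not a Recognised Lease (paragraph 12)? yes] AND [Primary Agreement (paragraph 4)? yes] → satisfied.

Yes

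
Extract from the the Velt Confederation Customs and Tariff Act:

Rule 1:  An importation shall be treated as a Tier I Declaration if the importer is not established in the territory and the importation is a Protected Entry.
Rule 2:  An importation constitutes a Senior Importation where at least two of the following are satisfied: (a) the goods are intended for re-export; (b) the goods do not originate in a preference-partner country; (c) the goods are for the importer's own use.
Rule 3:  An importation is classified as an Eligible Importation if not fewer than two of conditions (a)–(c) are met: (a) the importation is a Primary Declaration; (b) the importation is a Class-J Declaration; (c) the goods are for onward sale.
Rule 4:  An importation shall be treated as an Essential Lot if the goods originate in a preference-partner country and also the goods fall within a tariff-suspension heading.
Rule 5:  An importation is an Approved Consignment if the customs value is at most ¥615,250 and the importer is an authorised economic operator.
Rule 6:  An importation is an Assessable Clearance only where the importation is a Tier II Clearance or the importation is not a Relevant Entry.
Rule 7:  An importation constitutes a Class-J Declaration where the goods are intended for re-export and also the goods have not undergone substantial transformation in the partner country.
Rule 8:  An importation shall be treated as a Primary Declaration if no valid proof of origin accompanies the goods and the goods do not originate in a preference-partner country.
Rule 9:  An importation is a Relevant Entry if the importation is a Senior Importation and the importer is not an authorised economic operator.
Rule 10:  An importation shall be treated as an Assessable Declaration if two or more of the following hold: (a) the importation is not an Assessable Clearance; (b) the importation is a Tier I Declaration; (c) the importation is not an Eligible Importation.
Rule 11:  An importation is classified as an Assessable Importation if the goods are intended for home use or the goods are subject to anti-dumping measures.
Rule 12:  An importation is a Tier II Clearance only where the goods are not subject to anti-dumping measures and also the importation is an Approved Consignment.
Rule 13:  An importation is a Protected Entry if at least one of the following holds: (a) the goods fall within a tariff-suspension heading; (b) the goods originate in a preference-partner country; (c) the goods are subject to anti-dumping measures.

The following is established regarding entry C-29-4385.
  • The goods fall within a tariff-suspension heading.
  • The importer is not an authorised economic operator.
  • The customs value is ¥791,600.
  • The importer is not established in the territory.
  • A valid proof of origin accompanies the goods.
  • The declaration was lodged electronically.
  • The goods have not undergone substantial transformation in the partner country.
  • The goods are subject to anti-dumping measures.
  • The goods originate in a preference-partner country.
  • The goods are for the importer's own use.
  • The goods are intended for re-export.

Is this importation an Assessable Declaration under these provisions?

Yes

rule 5 — Approved Consignment: [customs value: ¥791,600 ≤ ¥615,250? no] AND [the importer is an authorised economic operator? no] → not satisfied.
rule 12 — Tier II Clearance: [the goods are not subject to anti-dumping measures? no] AND [Approved Consignment (rule 5)? no] → not satisfied.
rule 2 — Senior Importation: the goods are intended for re-export? yes; the goods do not originate in a preference-partner country? no; the goods are for the importer's own use? yes — 2 of 3 hold (need ≥2) → satisfied.
rule 9 — Relevant Entry: [Senior Importation (rule 2)? yes] AND [the importer is not an authorised economic operator? yes] → satisfied.
rule 6 — Assessable Clearance: [Tier II Clearance (rule 12)? no] OR [not a Relevant Entry (rule 9)? no] → not satisfied.
rule 13 — Protected Entry: [the goods fall within a tariff-suspension heading? yes] OR [the goods originate in a preference-partner country? yes] OR [the goods are subject to anti-dumping measures? yes] → satisfied.
rule 1 — Tier I Declaration: [the importer is not established in the territory? yes] AND [Protected Entry (rule 13)? yes] → satisfied.
rule 8 — Primary Declaration: [no valid proof of origin accompanies the goods? no] AND [the goods do not originate in a preference-partner country? no] → not satisfied.
rule 7 — Class-J Declaration: [the goods are intended for re-export? yes] AND [the goods have not undergone substantial transformation in the partner country? yes] → satisfied.
rule 3 — Eligible Importation: Primary Declaration (rule 8)? no; Class-J Declaration (rule 7)? yes; the goods are for onward sale? no — 1 of 3 hold (need ≥2) → not satisfied.
rule 10 — Assessable Declaration: not an Assessable Clearance (rule 6)? yes; Tier I Declaration (rule 1)? yes; not an Eligible Importation (rule 3)? yes — 3 of 3 hold (need ≥2) → satisfied.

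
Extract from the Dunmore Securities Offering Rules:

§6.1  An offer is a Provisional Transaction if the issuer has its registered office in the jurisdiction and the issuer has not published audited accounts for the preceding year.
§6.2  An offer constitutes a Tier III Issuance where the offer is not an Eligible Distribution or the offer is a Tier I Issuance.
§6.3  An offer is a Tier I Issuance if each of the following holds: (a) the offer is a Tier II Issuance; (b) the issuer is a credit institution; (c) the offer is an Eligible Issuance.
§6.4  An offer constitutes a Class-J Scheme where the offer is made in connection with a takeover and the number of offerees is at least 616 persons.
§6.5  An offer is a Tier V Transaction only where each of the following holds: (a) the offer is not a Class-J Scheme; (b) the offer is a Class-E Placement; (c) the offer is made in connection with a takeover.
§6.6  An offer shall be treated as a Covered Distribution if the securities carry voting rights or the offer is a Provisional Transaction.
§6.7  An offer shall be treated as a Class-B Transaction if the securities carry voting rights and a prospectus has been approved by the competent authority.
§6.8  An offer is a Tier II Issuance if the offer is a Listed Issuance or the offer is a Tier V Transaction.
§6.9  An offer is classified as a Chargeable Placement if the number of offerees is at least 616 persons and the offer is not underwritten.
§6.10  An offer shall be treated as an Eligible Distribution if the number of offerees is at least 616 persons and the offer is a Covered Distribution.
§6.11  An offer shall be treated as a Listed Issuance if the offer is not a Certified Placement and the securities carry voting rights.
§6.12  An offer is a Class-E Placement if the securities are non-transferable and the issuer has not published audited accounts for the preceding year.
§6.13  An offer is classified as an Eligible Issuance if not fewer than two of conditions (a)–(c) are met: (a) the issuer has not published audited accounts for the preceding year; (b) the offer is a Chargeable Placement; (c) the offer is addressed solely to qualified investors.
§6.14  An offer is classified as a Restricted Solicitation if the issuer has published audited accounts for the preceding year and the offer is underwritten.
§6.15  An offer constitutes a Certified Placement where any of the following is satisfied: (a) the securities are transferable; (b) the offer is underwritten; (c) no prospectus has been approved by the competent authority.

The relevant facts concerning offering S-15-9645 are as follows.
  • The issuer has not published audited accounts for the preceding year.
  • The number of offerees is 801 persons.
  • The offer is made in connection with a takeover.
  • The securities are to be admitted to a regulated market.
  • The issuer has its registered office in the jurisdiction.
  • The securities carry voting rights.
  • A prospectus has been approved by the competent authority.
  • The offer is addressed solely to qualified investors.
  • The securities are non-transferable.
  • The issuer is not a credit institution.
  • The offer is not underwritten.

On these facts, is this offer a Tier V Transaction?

Under §6.4: the offer is made in connection with a takeover? yes; and number of offerees: 801 persons ≥ 616 persons? yes. So the offer is a Class-J Scheme.
Under §6.12: the securities are non-transferable? yes; and the issuer has not published audited accounts for the preceding year? yes. So the offer is a Class-E Placement.
Under §6.5: not a Class-J Scheme (§6.4)? no; and Class-E Placement (§6.12)? yes; and the offer is made in connection with a takeover? yes. So the offer is not a Tier V Transaction.

No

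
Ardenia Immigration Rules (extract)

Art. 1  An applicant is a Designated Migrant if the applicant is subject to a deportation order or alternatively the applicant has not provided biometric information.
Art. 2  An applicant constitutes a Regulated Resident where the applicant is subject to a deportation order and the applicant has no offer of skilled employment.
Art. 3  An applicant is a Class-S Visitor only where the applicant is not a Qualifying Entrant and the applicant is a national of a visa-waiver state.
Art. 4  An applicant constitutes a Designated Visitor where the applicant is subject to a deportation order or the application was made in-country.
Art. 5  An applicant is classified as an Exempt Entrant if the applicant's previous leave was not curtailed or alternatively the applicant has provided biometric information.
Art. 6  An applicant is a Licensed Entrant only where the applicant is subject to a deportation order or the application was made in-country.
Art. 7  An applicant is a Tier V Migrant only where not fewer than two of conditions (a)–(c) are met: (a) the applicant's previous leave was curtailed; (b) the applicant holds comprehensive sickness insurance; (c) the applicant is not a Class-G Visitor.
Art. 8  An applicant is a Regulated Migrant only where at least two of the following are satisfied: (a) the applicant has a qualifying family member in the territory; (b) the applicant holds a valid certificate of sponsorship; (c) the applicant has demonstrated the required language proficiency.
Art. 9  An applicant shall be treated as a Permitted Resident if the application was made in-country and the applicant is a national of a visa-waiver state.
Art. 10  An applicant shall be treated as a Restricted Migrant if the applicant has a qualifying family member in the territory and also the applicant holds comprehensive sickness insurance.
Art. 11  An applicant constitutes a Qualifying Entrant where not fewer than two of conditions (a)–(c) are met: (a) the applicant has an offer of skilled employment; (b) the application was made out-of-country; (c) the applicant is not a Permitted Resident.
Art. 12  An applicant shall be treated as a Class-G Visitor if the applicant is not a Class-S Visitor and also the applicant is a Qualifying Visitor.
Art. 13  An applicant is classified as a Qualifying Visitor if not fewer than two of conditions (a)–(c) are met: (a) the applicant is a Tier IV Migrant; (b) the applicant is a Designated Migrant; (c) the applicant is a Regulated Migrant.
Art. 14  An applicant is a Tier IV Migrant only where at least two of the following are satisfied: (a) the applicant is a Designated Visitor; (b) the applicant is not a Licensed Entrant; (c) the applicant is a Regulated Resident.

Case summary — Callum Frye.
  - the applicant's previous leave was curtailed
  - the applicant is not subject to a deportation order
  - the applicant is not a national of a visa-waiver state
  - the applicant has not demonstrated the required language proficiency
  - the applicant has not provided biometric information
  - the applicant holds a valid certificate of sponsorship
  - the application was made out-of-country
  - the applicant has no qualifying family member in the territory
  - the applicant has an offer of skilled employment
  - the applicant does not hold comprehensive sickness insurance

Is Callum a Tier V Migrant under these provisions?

Under article 9: the application was made in-country? no; and the applicant is a national of a visa-waiver state? no. So the applicant is not a Permitted Resident.
Under article 11: the applicant has an offer of skilled employment? yes; the application was made out-of-country? yes; not a Permitted Resident (article 9)? yes — 3 of 3 hold (need ≥2) → satisfied.
Under article 3: not a Qualifying Entrant (article 11)? no; and the applicant is a national of a visa-waiver state? no. So the applicant is not a Class-S Visitor.
Under article 4: the applicant is subject to a deportation order? no; or the application was made in-country? no. So the applicant is not a Designated Visitor.
Under article 6: the applicant is subject to a deportation order? no; or the application was made in-country? no. So the applicant is not a Licensed Entrant.
Under article 2: the applicant is subject to a deportation order? no; and the applicant has no offer of skilled employment? no. So the applicant is not a Regulated Resident.
Under article 14: Designated Visitor (article 4)? no; not a Licensed Entrant (article 6)? yes; Regulated Resident (article 2)? no — 1 of 3 hold (need ≥2) → not satisfied.
Under article 1: the applicant is subject to a deportation order? no; or the applicant has not provided biometric information? yes. So the applicant is a Designated Migrant.
Under article 8: the applicant has a qualifying family member in the territory? no; the applicant holds a valid certificate of sponsorship? yes; the applicant has demonstrated the required language proficiency? no — 1 of 3 hold (need ≥2) → not satisfied.
Under article 13: Tier IV Migrant (article 14)? no; Designated Migrant (article 1)? yes; Regulated Migrant (article 8)? no — 1 of 3 hold (need ≥2) → not satisfied.
Under article 12: not a Class-S Visitor (article 3)? yes; and Qualifying Visitor (article 13)? no. So the applicant is not a Class-G Visitor.
Under article 7: the applicant's previous leave was curtailed? yes; the applicant holds comprehensive sickness insurance? no; not a Class-G Visitor (article 12)? yes — 2 of 3 hold (need ≥2) → satisfied.

Yes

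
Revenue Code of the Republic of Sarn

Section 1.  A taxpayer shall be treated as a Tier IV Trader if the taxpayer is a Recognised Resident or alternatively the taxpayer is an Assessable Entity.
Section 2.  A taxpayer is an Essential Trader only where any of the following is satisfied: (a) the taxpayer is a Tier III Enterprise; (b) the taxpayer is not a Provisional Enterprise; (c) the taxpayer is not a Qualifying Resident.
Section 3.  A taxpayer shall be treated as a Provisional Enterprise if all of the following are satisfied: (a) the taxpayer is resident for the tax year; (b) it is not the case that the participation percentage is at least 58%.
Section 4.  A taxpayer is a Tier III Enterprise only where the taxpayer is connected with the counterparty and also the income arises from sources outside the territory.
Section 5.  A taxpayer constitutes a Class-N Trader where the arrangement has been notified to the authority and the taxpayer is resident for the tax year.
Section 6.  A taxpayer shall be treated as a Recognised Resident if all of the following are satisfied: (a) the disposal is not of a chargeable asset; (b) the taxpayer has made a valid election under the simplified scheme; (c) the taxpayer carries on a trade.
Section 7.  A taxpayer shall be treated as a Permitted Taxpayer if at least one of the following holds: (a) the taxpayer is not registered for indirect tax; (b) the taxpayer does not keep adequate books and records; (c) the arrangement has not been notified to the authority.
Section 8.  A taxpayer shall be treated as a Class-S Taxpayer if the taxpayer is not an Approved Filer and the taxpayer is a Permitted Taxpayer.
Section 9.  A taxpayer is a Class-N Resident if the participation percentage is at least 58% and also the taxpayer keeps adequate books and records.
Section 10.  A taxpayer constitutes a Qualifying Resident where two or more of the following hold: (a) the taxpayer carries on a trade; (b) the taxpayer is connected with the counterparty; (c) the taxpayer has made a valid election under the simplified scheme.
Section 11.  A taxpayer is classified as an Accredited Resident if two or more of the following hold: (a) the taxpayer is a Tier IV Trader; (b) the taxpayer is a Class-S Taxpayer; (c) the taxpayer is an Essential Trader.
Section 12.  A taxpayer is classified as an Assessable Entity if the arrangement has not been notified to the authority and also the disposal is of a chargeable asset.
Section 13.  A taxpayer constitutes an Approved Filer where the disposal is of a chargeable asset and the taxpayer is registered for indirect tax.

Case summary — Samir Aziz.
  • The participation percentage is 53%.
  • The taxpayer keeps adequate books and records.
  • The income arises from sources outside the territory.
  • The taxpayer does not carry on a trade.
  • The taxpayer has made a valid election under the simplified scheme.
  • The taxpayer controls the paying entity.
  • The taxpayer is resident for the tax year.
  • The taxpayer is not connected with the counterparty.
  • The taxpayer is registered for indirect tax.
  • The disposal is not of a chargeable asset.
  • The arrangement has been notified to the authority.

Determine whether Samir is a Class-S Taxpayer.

section 13 — Approved Filer: [the disposal is of a chargeable asset? no] AND [the taxpayer is registered for indirect tax? yes] → not satisfied.
section 7 — Permitted Taxpayer: [the taxpayer is not registered for indirect tax? no] OR [the taxpayer does not keep adequate books and records? no] OR [the arrangement has not been notified to the authority? no] → not satisfied.
section 8 — Class-S Taxpayer: [not an Approved Filer (section 13)? yes] AND [Permitted Taxpayer (section 7)? no] → not satisfied.

No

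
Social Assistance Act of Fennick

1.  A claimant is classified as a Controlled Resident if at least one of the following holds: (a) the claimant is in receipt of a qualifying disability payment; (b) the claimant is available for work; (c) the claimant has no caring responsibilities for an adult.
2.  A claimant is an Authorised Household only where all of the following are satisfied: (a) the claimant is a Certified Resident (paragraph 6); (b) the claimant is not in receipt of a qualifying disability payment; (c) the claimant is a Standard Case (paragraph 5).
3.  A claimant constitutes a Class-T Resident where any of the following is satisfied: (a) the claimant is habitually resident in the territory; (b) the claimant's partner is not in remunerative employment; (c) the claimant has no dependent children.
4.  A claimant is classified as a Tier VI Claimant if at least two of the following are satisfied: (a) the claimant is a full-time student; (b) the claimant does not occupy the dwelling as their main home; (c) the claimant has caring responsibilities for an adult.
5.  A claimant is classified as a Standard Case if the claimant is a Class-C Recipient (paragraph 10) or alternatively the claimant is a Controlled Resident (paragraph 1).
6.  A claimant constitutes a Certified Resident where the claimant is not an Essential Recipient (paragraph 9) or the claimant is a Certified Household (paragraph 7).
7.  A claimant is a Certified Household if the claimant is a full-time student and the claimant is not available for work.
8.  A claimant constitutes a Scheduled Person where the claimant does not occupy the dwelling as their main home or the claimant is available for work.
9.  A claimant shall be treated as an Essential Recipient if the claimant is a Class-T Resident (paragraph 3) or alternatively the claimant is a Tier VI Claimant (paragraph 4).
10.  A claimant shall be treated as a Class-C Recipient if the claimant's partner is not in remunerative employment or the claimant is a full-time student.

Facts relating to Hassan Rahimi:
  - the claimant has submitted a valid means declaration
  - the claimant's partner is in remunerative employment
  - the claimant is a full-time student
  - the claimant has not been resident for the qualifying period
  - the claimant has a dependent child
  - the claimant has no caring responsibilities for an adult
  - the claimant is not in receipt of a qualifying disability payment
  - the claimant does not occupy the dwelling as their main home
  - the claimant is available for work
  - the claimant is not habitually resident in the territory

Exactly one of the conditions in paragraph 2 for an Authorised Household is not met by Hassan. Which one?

paragraph 3 — Class-T Resident: [the claimant is habitually resident in the territory? no] OR [the claimant's partner is not in remunerative employment? no] OR [the claimant has no dependent children? no] → not satisfied.
paragraph 4 — Tier VI Claimant: the claimant is a full-time student? yes; the claimant does not occupy the dwelling as their main home? yes; the claimant has caring responsibilities for an adult? no — 2 of 3 hold (need ≥2) → satisfied.
paragraph 9 — Essential Recipient: [Class-T Resident (paragraph 3)? no] OR [Tier VI Claimant (paragraph 4)? yes] → satisfied.
paragraph 7 — Certified Household: [the claimant is a full-time student? yes] AND [the claimant is not available for work? no] → not satisfied.
paragraph 6 — Certified Resident: [not an Essential Recipient (paragraph 9)? no] OR [Certified Household (paragraph 7)? no] → not satisfied.
paragraph 10 — Class-C Recipient: [the claimant's partner is not in remunerative employment? no] OR [the claimant is a full-time student? yes] → satisfied.
paragraph 1 — Controlled Resident: [the claimant is in receipt of a qualifying disability payment? no] OR [the claimant is available for work? yes] OR [the claimant has no caring responsibilities for an adult? yes] → satisfied.
paragraph 5 — Standard Case: [Class-C Recipient (paragraph 10)? yes] OR [Controlled Resident (paragraph 1)? yes] → satisfied.
paragraph 2 — Authorised Household: [Certified Resident (paragraph 6)? no] AND [the claimant is not in receipt of a qualifying disability payment? yes] AND [Standard Case (paragraph 5)? yes] → not satisfied.

Certified Resident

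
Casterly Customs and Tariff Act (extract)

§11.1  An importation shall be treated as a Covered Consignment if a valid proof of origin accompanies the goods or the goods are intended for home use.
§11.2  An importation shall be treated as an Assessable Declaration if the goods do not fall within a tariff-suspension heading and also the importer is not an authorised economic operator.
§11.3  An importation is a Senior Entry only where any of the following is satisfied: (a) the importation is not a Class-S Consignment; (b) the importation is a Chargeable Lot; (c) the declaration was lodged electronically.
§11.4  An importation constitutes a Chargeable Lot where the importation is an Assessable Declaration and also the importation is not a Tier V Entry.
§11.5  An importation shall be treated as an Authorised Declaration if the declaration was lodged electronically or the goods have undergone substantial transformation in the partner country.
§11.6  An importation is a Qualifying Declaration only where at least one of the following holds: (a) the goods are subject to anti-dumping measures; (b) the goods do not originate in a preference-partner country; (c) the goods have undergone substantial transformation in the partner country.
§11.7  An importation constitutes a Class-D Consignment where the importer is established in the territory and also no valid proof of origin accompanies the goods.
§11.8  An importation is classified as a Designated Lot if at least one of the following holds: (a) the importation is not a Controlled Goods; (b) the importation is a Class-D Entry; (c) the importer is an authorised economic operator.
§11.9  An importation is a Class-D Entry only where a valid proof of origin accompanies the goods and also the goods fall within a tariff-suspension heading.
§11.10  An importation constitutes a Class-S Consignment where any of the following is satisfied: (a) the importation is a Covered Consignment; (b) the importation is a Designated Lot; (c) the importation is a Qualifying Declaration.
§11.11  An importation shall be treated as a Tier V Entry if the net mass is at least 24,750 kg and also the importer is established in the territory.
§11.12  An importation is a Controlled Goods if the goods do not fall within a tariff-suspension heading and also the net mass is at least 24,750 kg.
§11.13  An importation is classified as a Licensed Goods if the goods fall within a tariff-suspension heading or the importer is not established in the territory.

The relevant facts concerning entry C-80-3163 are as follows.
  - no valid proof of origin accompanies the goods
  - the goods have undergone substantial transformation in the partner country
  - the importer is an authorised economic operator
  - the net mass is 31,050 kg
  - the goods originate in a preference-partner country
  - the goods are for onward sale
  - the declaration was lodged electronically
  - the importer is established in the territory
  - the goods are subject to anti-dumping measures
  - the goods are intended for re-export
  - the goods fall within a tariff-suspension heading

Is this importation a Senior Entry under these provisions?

§11.1 — Covered Consignment: [a valid proof of origin accompanies the goods? no] OR [the goods are intended for home use? no] → not satisfied.
§11.12 — Controlled Goods: [the goods do not fall within a tariff-suspension heading? no] AND [net mass: 31,050 kg ≥ 24,750 kg? yes] → not satisfied.
§11.9 — Class-D Entry: [a valid proof of origin accompanies the goods? no] AND [the goods fall within a tariff-suspension heading? yes] → not satisfied.
§11.8 — Designated Lot: [not a Controlled Goods (§11.12)? yes] OR [Class-D Entry (§11.9)? no] OR [the importer is an authorised economic operator? yes] → satisfied.
§11.6 — Qualifying Declaration: [the goods are subject to anti-dumping measures? yes] OR [the goods do not originate in a preference-partner country? no] OR [the goods have undergone substantial transformation in the partner country? yes] → satisfied.
§11.10 — Class-S Consignment: [Covered Consignment (§11.1)? no] OR [Designated Lot (§11.8)? yes] OR [Qualifying Declaration (§11.6)? yes] → satisfied.
§11.2 — Assessable Declaration: [the goods do not fall within a tariff-suspension heading? no] AND [the importer is not an authorised economic operator? no] → not satisfied.
§11.11 — Tier V Entry: [net mass: 31,050 kg ≥ 24,750 kg? yes] AND [the importer is established in the territory? yes] → satisfied.
§11.4 — Chargeable Lot: [Assessable Declaration (§11.2)? no] AND [not a Tier V Entry (§11.11)? no] → not satisfied.
§11.3 — Senior Entry: [not a Class-S Consignment (§11.10)? no] OR [Chargeable Lot (§11.4)? no] OR [the declaration was lodged electronically? yes] → satisfied.

Yes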